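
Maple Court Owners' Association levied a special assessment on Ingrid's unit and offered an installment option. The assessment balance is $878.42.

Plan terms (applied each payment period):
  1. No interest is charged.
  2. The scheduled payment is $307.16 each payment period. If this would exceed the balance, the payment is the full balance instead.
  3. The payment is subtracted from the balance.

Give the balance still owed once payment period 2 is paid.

$264.10

# | Opening | Payment | End bal
1 | $878.42 | $307.16 | $571.26
2 | $571.26 | $307.16 | $264.10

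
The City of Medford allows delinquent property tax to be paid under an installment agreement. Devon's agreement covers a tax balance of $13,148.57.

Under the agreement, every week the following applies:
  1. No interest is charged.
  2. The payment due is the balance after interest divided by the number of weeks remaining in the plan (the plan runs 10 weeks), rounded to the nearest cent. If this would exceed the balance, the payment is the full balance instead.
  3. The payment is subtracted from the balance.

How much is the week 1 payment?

Week 1: $13,148.57 − $1,314.86 → $11,833.71

$1,314.86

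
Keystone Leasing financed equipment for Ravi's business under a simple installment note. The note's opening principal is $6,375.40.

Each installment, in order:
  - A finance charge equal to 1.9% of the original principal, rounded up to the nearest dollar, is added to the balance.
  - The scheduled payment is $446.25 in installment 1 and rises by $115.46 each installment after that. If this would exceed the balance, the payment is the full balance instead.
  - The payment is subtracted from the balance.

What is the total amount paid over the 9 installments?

$7,473.40

Installment 1: opening $6,375.40; interest $122.00 → $6,497.40; payment $446.25; balance $6,051.15
Installment 2: opening $6,051.15; interest $122.00 → $6,173.15; payment $561.71; balance $5,611.44
Installment 3: opening $5,611.44; interest $122.00 → $5,733.44; payment $677.17; balance $5,056.27
Installment 4: opening $5,056.27; interest $122.00 → $5,178.27; payment $792.63; balance $4,385.64
Installment 5: opening $4,385.64; interest $122.00 → $4,507.64; payment $908.09; balance $3,599.55
Installment 6: opening $3,599.55; interest $122.00 → $3,721.55; payment $1,023.55; balance $2,698.00
Installment 7: opening $2,698.00; interest $122.00 → $2,820.00; payment $1,139.01; balance $1,680.99
Installment 8: opening $1,680.99; interest $122.00 → $1,802.99; payment $1,254.47; balance $548.52
Installment 9: opening $548.52; interest $122.00 → $670.52; payment $670.52; balance $0.00
Total paid: $7,473.40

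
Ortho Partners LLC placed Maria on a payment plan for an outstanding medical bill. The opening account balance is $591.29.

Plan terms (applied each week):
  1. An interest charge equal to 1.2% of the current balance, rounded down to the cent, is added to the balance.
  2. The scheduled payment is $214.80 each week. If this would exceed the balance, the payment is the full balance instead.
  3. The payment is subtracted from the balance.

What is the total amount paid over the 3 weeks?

$605.06

Week 1: $591.29 +$7.09 interest = $598.38; pay $214.80 → $383.58
Week 2: $383.58 +$4.60 interest = $388.18; pay $214.80 → $173.38
Week 3: $173.38 +$2.08 interest = $175.46; pay $175.46 → $0.00
Total paid: $605.06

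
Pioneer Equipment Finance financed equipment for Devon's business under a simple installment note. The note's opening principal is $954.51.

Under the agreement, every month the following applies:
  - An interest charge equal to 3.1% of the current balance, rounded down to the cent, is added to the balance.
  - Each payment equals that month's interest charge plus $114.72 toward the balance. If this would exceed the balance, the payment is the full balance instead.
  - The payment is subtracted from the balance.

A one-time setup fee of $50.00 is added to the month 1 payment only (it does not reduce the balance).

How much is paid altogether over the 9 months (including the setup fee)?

Month 1: $954.51 +$29.58 interest = $984.09; pay $144.30 (+ $50.00 fee) → $839.79
Month 2: $839.79 +$26.03 interest = $865.82; pay $140.75 → $725.07
Month 3: $725.07 +$22.47 interest = $747.54; pay $137.19 → $610.35
Month 4: $610.35 +$18.92 interest = $629.27; pay $133.64 → $495.63
Month 5: $495.63 +$15.36 interest = $510.99; pay $130.08 → $380.91
Month 6: $380.91 +$11.80 interest = $392.71; pay $126.52 → $266.19
Month 7: $266.19 +$8.25 interest = $274.44; pay $122.97 → $151.47
Month 8: $151.47 +$4.69 interest = $156.16; pay $119.41 → $36.75
Month 9: $36.75 +$1.13 interest = $37.88; pay $37.88 → $0.00
Total paid: $1,142.74

$1,142.74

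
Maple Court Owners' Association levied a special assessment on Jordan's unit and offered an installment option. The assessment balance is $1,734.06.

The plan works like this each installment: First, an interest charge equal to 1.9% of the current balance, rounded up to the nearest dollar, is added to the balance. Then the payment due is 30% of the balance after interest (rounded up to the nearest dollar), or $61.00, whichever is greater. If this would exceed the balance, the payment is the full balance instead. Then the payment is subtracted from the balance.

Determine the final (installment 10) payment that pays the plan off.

$49.06

Installment 1: $1,734.06 +$33.00 interest = $1,767.06; pay $531.00 → $1,236.06
Installment 2: $1,236.06 +$24.00 interest = $1,260.06; pay $379.00 → $881.06
Installment 3: $881.06 +$17.00 interest = $898.06; pay $270.00 → $628.06
Installment 4: $628.06 +$12.00 interest = $640.06; pay $193.00 → $447.06
Installment 5: $447.06 +$9.00 interest = $456.06; pay $137.00 → $319.06
Installment 6: $319.06 +$7.00 interest = $326.06; pay $98.00 → $228.06
Installment 7: $228.06 +$5.00 interest = $233.06; pay $70.00 → $163.06
Installment 8: $163.06 +$4.00 interest = $167.06; pay $61.00 → $106.06
Installment 9: $106.06 +$3.00 interest = $109.06; pay $61.00 → $48.06
Installment 10: $48.06 +$1.00 interest = $49.06; pay $49.06 → $0.00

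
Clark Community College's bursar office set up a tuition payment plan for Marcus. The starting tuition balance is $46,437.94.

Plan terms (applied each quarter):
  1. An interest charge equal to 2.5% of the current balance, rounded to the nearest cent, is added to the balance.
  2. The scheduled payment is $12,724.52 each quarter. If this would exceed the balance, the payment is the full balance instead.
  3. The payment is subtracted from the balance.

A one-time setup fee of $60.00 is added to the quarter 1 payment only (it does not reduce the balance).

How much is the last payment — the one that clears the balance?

$11,144.55

Quarter 1: opening $46,437.94; interest $1,160.95 → $47,598.89; payment $12,724.52 (+ $60.00 fee); balance $34,874.37
Quarter 2: opening $34,874.37; interest $871.86 → $35,746.23; payment $12,724.52; balance $23,021.71
Quarter 3: opening $23,021.71; interest $575.54 → $23,597.25; payment $12,724.52; balance $10,872.73
Quarter 4: opening $10,872.73; interest $271.82 → $11,144.55; payment $11,144.55; balance $0.00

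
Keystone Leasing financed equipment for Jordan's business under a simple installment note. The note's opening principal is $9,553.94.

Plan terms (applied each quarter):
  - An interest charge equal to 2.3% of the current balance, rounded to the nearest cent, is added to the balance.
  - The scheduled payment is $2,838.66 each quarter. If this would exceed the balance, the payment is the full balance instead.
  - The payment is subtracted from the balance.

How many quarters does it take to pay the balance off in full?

4

Quarter 1: opening $9,553.94; interest $219.74 → $9,773.68; payment $2,838.66; balance $6,935.02
Quarter 2: opening $6,935.02; interest $159.51 → $7,094.53; payment $2,838.66; balance $4,255.87
Quarter 3: opening $4,255.87; interest $97.89 → $4,353.76; payment $2,838.66; balance $1,515.10
Quarter 4: opening $1,515.10; interest $34.85 → $1,549.95; payment $1,549.95; balance $0.00
Balance reaches $0.00 in quarter 4.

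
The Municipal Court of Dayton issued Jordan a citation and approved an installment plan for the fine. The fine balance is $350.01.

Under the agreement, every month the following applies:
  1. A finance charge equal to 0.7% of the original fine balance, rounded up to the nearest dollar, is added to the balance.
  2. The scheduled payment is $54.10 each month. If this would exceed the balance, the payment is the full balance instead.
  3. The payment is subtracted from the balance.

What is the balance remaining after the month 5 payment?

$94.51

# | Opening | Interest | Payment | End bal
1 | $350.01 | $3.00 | $54.10 | $298.91
2 | $298.91 | $3.00 | $54.10 | $247.81
3 | $247.81 | $3.00 | $54.10 | $196.71
4 | $196.71 | $3.00 | $54.10 | $145.61
5 | $145.61 | $3.00 | $54.10 | $94.51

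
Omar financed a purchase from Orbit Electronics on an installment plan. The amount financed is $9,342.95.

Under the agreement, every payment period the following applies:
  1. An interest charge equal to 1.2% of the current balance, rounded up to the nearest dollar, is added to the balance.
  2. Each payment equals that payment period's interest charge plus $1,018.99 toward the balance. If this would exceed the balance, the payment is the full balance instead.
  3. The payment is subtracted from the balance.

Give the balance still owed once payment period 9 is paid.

$172.04

Payment period 1: $9,342.95 +$113.00 interest = $9,455.95; pay $1,131.99 → $8,323.96
Payment period 2: $8,323.96 +$100.00 interest = $8,423.96; pay $1,118.99 → $7,304.97
Payment period 3: $7,304.97 +$88.00 interest = $7,392.97; pay $1,106.99 → $6,285.98
Payment period 4: $6,285.98 +$76.00 interest = $6,361.98; pay $1,094.99 → $5,266.99
Payment period 5: $5,266.99 +$64.00 interest = $5,330.99; pay $1,082.99 → $4,248.00
Payment period 6: $4,248.00 +$51.00 interest = $4,299.00; pay $1,069.99 → $3,229.01
Payment period 7: $3,229.01 +$39.00 interest = $3,268.01; pay $1,057.99 → $2,210.02
Payment period 8: $2,210.02 +$27.00 interest = $2,237.02; pay $1,045.99 → $1,191.03
Payment period 9: $1,191.03 +$15.00 interest = $1,206.03; pay $1,033.99 → $172.04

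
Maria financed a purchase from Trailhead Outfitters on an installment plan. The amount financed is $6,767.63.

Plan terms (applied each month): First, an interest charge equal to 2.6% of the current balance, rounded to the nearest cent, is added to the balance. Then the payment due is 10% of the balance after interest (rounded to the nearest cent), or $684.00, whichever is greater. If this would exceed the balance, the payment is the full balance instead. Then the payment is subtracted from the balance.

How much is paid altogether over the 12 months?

$7,923.78

Month 1: $6,767.63 +$175.96 interest = $6,943.59; pay $694.36 → $6,249.23
Month 2: $6,249.23 +$162.48 interest = $6,411.71; pay $684.00 → $5,727.71
Month 3: $5,727.71 +$148.92 interest = $5,876.63; pay $684.00 → $5,192.63
Month 4: $5,192.63 +$135.01 interest = $5,327.64; pay $684.00 → $4,643.64
Month 5: $4,643.64 +$120.73 interest = $4,764.37; pay $684.00 → $4,080.37
Month 6: $4,080.37 +$106.09 interest = $4,186.46; pay $684.00 → $3,502.46
Month 7: $3,502.46 +$91.06 interest = $3,593.52; pay $684.00 → $2,909.52
Month 8: $2,909.52 +$75.65 interest = $2,985.17; pay $684.00 → $2,301.17
Month 9: $2,301.17 +$59.83 interest = $2,361.00; pay $684.00 → $1,677.00
Month 10: $1,677.00 +$43.60 interest = $1,720.60; pay $684.00 → $1,036.60
Month 11: $1,036.60 +$26.95 interest = $1,063.55; pay $684.00 → $379.55
Month 12: $379.55 +$9.87 interest = $389.42; pay $389.42 → $0.00
Total paid: $7,923.78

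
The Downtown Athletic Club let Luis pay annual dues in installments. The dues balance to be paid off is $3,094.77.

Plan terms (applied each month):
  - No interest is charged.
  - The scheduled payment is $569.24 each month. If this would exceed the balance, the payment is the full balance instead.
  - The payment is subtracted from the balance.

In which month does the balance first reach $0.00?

6

Month 1: opening $3,094.77; payment $569.24; balance $2,525.53
Month 2: opening $2,525.53; payment $569.24; balance $1,956.29
Month 3: opening $1,956.29; payment $569.24; balance $1,387.05
Month 4: opening $1,387.05; payment $569.24; balance $817.81
Month 5: opening $817.81; payment $569.24; balance $248.57
Month 6: opening $248.57; payment $248.57; balance $0.00
Balance reaches $0.00 in month 6.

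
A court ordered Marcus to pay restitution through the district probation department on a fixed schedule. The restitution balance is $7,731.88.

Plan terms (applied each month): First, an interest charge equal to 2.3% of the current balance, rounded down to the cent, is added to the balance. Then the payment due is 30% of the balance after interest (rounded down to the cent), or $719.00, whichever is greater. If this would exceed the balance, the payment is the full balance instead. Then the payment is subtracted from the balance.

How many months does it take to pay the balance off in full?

Month 1: $7,731.88 +$177.83 interest = $7,909.71; pay $2,372.91 → $5,536.80
Month 2: $5,536.80 +$127.34 interest = $5,664.14; pay $1,699.24 → $3,964.90
Month 3: $3,964.90 +$91.19 interest = $4,056.09; pay $1,216.82 → $2,839.27
Month 4: $2,839.27 +$65.30 interest = $2,904.57; pay $871.37 → $2,033.20
Month 5: $2,033.20 +$46.76 interest = $2,079.96; pay $719.00 → $1,360.96
Month 6: $1,360.96 +$31.30 interest = $1,392.26; pay $719.00 → $673.26
Month 7: $673.26 +$15.48 interest = $688.74; pay $688.74 → $0.00
Balance reaches $0.00 in month 7.

7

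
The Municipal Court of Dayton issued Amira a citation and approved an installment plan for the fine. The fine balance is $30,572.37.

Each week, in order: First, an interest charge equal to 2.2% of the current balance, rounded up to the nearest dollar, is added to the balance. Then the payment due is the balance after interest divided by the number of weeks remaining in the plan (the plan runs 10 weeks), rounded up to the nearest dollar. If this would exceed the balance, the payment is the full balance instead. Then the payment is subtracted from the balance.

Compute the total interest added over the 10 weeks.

Week 1: opening $30,572.37; interest $673.00 → $31,245.37; payment $3,125.00; balance $28,120.37
Week 2: opening $28,120.37; interest $619.00 → $28,739.37; payment $3,194.00; balance $25,545.37
Week 3: opening $25,545.37; interest $562.00 → $26,107.37; payment $3,264.00; balance $22,843.37
Week 4: opening $22,843.37; interest $503.00 → $23,346.37; payment $3,336.00; balance $20,010.37
Week 5: opening $20,010.37; interest $441.00 → $20,451.37; payment $3,409.00; balance $17,042.37
Week 6: opening $17,042.37; interest $375.00 → $17,417.37; payment $3,484.00; balance $13,933.37
Week 7: opening $13,933.37; interest $307.00 → $14,240.37; payment $3,561.00; balance $10,679.37
Week 8: opening $10,679.37; interest $235.00 → $10,914.37; payment $3,639.00; balance $7,275.37
Week 9: opening $7,275.37; interest $161.00 → $7,436.37; payment $3,719.00; balance $3,717.37
Week 10: opening $3,717.37; interest $82.00 → $3,799.37; payment $3,799.37; balance $0.00
Total interest: $673.00 + $619.00 + $562.00 + $503.00 + $441.00 + $375.00 + $307.00 + $235.00 + $161.00 + $82.00 = $3,958.00

$3,958.00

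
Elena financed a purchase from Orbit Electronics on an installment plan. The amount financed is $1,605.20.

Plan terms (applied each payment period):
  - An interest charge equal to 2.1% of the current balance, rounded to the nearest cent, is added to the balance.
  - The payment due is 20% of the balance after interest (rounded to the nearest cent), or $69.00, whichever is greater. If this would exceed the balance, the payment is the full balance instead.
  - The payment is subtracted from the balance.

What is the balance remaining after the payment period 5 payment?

Payment period 1: $1,605.20 +$33.71 interest = $1,638.91; pay $327.78 → $1,311.13
Payment period 2: $1,311.13 +$27.53 interest = $1,338.66; pay $267.73 → $1,070.93
Payment period 3: $1,070.93 +$22.49 interest = $1,093.42; pay $218.68 → $874.74
Payment period 4: $874.74 +$18.37 interest = $893.11; pay $178.62 → $714.49
Payment period 5: $714.49 +$15.00 interest = $729.49; pay $145.90 → $583.59

$583.59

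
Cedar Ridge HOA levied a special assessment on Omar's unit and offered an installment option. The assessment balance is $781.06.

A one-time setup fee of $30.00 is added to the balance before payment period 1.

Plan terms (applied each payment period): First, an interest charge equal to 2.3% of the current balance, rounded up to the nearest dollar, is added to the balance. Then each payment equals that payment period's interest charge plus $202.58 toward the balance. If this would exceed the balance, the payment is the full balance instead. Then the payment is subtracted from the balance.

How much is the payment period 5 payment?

Payment period 1: opening $811.06; interest $19.00 → $830.06; payment $221.58; balance $608.48
Payment period 2: opening $608.48; interest $14.00 → $622.48; payment $216.58; balance $405.90
Payment period 3: opening $405.90; interest $10.00 → $415.90; payment $212.58; balance $203.32
Payment period 4: opening $203.32; interest $5.00 → $208.32; payment $207.58; balance $0.74
Payment period 5: opening $0.74; interest $1.00 → $1.74; payment $1.74; balance $0.00

$1.74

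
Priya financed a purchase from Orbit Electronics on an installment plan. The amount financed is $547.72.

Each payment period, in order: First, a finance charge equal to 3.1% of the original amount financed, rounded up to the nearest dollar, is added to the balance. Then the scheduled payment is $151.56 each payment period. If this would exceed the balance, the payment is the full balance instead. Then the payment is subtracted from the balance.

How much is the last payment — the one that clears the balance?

Payment period 1: $547.72 +$17.00 interest = $564.72; pay $151.56 → $413.16
Payment period 2: $413.16 +$17.00 interest = $430.16; pay $151.56 → $278.60
Payment period 3: $278.60 +$17.00 interest = $295.60; pay $151.56 → $144.04
Payment period 4: $144.04 +$17.00 interest = $161.04; pay $151.56 → $9.48
Payment period 5: $9.48 +$17.00 interest = $26.48; pay $26.48 → $0.00

$26.48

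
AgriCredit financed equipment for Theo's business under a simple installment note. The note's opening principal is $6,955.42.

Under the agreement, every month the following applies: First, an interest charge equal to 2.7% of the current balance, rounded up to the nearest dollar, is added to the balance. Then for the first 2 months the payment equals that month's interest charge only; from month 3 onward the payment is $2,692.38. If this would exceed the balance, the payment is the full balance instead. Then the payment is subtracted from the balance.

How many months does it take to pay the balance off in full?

Month 1: $6,955.42 +$188.00 interest = $7,143.42; pay $188.00 → $6,955.42
Month 2: $6,955.42 +$188.00 interest = $7,143.42; pay $188.00 → $6,955.42
Month 3: $6,955.42 +$188.00 interest = $7,143.42; pay $2,692.38 → $4,451.04
Month 4: $4,451.04 +$121.00 interest = $4,572.04; pay $2,692.38 → $1,879.66
Month 5: $1,879.66 +$51.00 interest = $1,930.66; pay $1,930.66 → $0.00
Balance reaches $0.00 in month 5.

5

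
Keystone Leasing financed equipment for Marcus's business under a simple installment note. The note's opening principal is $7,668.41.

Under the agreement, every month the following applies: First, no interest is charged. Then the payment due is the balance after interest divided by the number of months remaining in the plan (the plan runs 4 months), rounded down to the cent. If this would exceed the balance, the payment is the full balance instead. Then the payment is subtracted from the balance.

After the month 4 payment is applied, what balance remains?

Month 1: $7,668.41 − $1,917.10 → $5,751.31
Month 2: $5,751.31 − $1,917.10 → $3,834.21
Month 3: $3,834.21 − $1,917.10 → $1,917.11
Month 4: $1,917.11 − $1,917.11 → $0.00

$0.00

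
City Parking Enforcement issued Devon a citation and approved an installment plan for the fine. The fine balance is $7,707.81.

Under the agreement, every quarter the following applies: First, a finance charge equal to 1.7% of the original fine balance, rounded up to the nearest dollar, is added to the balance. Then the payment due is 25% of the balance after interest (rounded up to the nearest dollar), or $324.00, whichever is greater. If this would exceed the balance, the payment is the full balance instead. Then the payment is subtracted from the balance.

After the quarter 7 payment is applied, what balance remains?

$1,370.81

Quarter 1: opening $7,707.81; interest $132.00 → $7,839.81; payment $1,960.00; balance $5,879.81
Quarter 2: opening $5,879.81; interest $132.00 → $6,011.81; payment $1,503.00; balance $4,508.81
Quarter 3: opening $4,508.81; interest $132.00 → $4,640.81; payment $1,161.00; balance $3,479.81
Quarter 4: opening $3,479.81; interest $132.00 → $3,611.81; payment $903.00; balance $2,708.81
Quarter 5: opening $2,708.81; interest $132.00 → $2,840.81; payment $711.00; balance $2,129.81
Quarter 6: opening $2,129.81; interest $132.00 → $2,261.81; payment $566.00; balance $1,695.81
Quarter 7: opening $1,695.81; interest $132.00 → $1,827.81; payment $457.00; balance $1,370.81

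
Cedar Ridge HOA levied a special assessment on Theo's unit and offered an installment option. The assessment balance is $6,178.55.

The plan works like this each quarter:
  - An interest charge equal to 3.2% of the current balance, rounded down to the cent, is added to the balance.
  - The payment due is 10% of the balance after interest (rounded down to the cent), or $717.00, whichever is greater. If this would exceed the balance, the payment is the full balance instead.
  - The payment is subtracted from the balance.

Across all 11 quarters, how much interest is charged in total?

$1,167.23

Quarter 1: opening $6,178.55; interest $197.71 → $6,376.26; payment $717.00; balance $5,659.26
Quarter 2: opening $5,659.26; interest $181.09 → $5,840.35; payment $717.00; balance $5,123.35
Quarter 3: opening $5,123.35; interest $163.94 → $5,287.29; payment $717.00; balance $4,570.29
Quarter 4: opening $4,570.29; interest $146.24 → $4,716.53; payment $717.00; balance $3,999.53
Quarter 5: opening $3,999.53; interest $127.98 → $4,127.51; payment $717.00; balance $3,410.51
Quarter 6: opening $3,410.51; interest $109.13 → $3,519.64; payment $717.00; balance $2,802.64
Quarter 7: opening $2,802.64; interest $89.68 → $2,892.32; payment $717.00; balance $2,175.32
Quarter 8: opening $2,175.32; interest $69.61 → $2,244.93; payment $717.00; balance $1,527.93
Quarter 9: opening $1,527.93; interest $48.89 → $1,576.82; payment $717.00; balance $859.82
Quarter 10: opening $859.82; interest $27.51 → $887.33; payment $717.00; balance $170.33
Quarter 11: opening $170.33; interest $5.45 → $175.78; payment $175.78; balance $0.00
Total interest: $197.71 + $181.09 + $163.94 + $146.24 + $127.98 + $109.13 + $89.68 + $69.61 + $48.89 + $27.51 + $5.45 = $1,167.23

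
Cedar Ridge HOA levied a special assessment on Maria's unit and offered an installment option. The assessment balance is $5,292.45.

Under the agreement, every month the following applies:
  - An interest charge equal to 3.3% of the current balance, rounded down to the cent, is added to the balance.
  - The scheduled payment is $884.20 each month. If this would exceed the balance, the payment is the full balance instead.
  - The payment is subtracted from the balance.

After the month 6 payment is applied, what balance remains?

# | Opening | Interest | Payment | End bal
1 | $5,292.45 | $174.65 | $884.20 | $4,582.90
2 | $4,582.90 | $151.23 | $884.20 | $3,849.93
3 | $3,849.93 | $127.04 | $884.20 | $3,092.77
4 | $3,092.77 | $102.06 | $884.20 | $2,310.63
5 | $2,310.63 | $76.25 | $884.20 | $1,502.68
6 | $1,502.68 | $49.58 | $884.20 | $668.06

$668.06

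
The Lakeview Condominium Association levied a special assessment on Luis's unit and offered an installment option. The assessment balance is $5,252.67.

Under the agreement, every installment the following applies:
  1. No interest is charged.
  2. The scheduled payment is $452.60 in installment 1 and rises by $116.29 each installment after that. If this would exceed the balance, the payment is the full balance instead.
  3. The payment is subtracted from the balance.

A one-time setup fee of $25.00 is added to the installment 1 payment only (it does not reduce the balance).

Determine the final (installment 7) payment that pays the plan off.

$792.72

Installment 1: opening $5,252.67; payment $452.60 (+ $25.00 fee); balance $4,800.07
Installment 2: opening $4,800.07; payment $568.89; balance $4,231.18
Installment 3: opening $4,231.18; payment $685.18; balance $3,546.00
Installment 4: opening $3,546.00; payment $801.47; balance $2,744.53
Installment 5: opening $2,744.53; payment $917.76; balance $1,826.77
Installment 6: opening $1,826.77; payment $1,034.05; balance $792.72
Installment 7: opening $792.72; payment $792.72; balance $0.00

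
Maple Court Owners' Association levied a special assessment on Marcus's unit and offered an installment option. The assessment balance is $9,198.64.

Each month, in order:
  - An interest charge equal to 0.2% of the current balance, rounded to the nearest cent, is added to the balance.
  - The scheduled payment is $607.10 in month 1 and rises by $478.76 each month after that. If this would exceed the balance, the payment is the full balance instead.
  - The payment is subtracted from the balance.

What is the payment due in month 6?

Month 1: opening $9,198.64; interest $18.40 → $9,217.04; payment $607.10; balance $8,609.94
Month 2: opening $8,609.94; interest $17.22 → $8,627.16; payment $1,085.86; balance $7,541.30
Month 3: opening $7,541.30; interest $15.08 → $7,556.38; payment $1,564.62; balance $5,991.76
Month 4: opening $5,991.76; interest $11.98 → $6,003.74; payment $2,043.38; balance $3,960.36
Month 5: opening $3,960.36; interest $7.92 → $3,968.28; payment $2,522.14; balance $1,446.14
Month 6: opening $1,446.14; interest $2.89 → $1,449.03; payment $1,449.03; balance $0.00

$1,449.03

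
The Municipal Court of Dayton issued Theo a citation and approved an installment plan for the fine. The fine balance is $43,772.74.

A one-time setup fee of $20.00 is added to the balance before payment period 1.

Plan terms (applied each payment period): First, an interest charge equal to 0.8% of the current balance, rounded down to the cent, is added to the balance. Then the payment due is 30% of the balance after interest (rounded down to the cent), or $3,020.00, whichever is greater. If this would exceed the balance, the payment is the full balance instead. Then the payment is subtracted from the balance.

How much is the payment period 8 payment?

# | Opening | Interest | Payment | End bal
1 | $43,792.74 | $350.34 | $13,242.92 | $30,900.16
2 | $30,900.16 | $247.20 | $9,344.20 | $21,803.16
3 | $21,803.16 | $174.42 | $6,593.27 | $15,384.31
4 | $15,384.31 | $123.07 | $4,652.21 | $10,855.17
5 | $10,855.17 | $86.84 | $3,282.60 | $7,659.41
6 | $7,659.41 | $61.27 | $3,020.00 | $4,700.68
7 | $4,700.68 | $37.60 | $3,020.00 | $1,718.28
8 | $1,718.28 | $13.74 | $1,732.02 | $0.00

$1,732.02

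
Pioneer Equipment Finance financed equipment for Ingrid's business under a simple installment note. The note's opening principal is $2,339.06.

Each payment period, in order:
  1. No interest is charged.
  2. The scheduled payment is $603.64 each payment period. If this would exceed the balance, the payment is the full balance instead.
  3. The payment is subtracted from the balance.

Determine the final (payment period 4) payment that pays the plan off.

Payment period 1: $2,339.06 − $603.64 → $1,735.42
Payment period 2: $1,735.42 − $603.64 → $1,131.78
Payment period 3: $1,131.78 − $603.64 → $528.14
Payment period 4: $528.14 − $528.14 → $0.00

$528.14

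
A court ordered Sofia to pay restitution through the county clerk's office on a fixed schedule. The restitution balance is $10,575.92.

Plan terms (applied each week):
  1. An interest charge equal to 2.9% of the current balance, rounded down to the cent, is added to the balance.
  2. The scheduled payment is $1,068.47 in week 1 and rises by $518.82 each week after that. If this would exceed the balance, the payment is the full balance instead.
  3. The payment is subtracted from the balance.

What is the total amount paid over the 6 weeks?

Week 1: $10,575.92 +$306.70 interest = $10,882.62; pay $1,068.47 → $9,814.15
Week 2: $9,814.15 +$284.61 interest = $10,098.76; pay $1,587.29 → $8,511.47
Week 3: $8,511.47 +$246.83 interest = $8,758.30; pay $2,106.11 → $6,652.19
Week 4: $6,652.19 +$192.91 interest = $6,845.10; pay $2,624.93 → $4,220.17
Week 5: $4,220.17 +$122.38 interest = $4,342.55; pay $3,143.75 → $1,198.80
Week 6: $1,198.80 +$34.76 interest = $1,233.56; pay $1,233.56 → $0.00
Total paid: $11,764.11

$11,764.11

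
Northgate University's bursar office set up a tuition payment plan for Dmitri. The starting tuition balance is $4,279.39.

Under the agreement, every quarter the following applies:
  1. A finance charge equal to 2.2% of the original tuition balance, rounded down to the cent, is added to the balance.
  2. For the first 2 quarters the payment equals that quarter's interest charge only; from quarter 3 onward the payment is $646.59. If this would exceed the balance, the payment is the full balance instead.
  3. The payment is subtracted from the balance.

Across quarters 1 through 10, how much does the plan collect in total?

# | Opening | Interest | Payment | End bal
1 | $4,279.39 | $94.14 | $94.14 | $4,279.39
2 | $4,279.39 | $94.14 | $94.14 | $4,279.39
3 | $4,279.39 | $94.14 | $646.59 | $3,726.94
4 | $3,726.94 | $94.14 | $646.59 | $3,174.49
5 | $3,174.49 | $94.14 | $646.59 | $2,622.04
6 | $2,622.04 | $94.14 | $646.59 | $2,069.59
7 | $2,069.59 | $94.14 | $646.59 | $1,517.14
8 | $1,517.14 | $94.14 | $646.59 | $964.69
9 | $964.69 | $94.14 | $646.59 | $412.24
10 | $412.24 | $94.14 | $506.38 | $0.00
Total paid: $5,220.79

$5,220.79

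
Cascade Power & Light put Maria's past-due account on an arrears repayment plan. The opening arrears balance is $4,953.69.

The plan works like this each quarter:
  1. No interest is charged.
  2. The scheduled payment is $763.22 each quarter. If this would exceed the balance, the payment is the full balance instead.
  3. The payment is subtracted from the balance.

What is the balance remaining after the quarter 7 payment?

Quarter 1: opening $4,953.69; payment $763.22; balance $4,190.47
Quarter 2: opening $4,190.47; payment $763.22; balance $3,427.25
Quarter 3: opening $3,427.25; payment $763.22; balance $2,664.03
Quarter 4: opening $2,664.03; payment $763.22; balance $1,900.81
Quarter 5: opening $1,900.81; payment $763.22; balance $1,137.59
Quarter 6: opening $1,137.59; payment $763.22; balance $374.37
Quarter 7: opening $374.37; payment $374.37; balance $0.00

$0.00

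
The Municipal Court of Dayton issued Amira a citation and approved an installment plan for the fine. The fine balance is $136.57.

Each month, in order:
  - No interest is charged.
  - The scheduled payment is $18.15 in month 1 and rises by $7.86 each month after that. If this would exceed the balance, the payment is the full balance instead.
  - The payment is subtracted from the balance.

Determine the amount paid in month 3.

# | Opening | Payment | End bal
1 | $136.57 | $18.15 | $118.42
2 | $118.42 | $26.01 | $92.41
3 | $92.41 | $33.87 | $58.54

$33.87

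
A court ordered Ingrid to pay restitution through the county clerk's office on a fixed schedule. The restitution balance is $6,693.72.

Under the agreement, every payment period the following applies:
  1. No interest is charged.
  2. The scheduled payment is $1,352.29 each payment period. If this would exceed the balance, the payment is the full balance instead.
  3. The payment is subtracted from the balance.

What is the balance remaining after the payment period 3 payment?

$2,636.85

# | Opening | Payment | End bal
1 | $6,693.72 | $1,352.29 | $5,341.43
2 | $5,341.43 | $1,352.29 | $3,989.14
3 | $3,989.14 | $1,352.29 | $2,636.85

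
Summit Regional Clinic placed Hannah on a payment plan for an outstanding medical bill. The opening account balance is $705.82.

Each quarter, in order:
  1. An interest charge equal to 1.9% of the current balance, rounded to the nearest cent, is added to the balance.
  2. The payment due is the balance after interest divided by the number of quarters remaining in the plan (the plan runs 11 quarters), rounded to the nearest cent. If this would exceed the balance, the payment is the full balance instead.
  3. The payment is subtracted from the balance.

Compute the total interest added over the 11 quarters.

Quarter 1: opening $705.82; interest $13.41 → $719.23; payment $65.38; balance $653.85
Quarter 2: opening $653.85; interest $12.42 → $666.27; payment $66.63; balance $599.64
Quarter 3: opening $599.64; interest $11.39 → $611.03; payment $67.89; balance $543.14
Quarter 4: opening $543.14; interest $10.32 → $553.46; payment $69.18; balance $484.28
Quarter 5: opening $484.28; interest $9.20 → $493.48; payment $70.50; balance $422.98
Quarter 6: opening $422.98; interest $8.04 → $431.02; payment $71.84; balance $359.18
Quarter 7: opening $359.18; interest $6.82 → $366.00; payment $73.20; balance $292.80
Quarter 8: opening $292.80; interest $5.56 → $298.36; payment $74.59; balance $223.77
Quarter 9: opening $223.77; interest $4.25 → $228.02; payment $76.01; balance $152.01
Quarter 10: opening $152.01; interest $2.89 → $154.90; payment $77.45; balance $77.45
Quarter 11: opening $77.45; interest $1.47 → $78.92; payment $78.92; balance $0.00
Total interest: $13.41 + $12.42 + $11.39 + $10.32 + $9.20 + $8.04 + $6.82 + $5.56 + $4.25 + $2.89 + $1.47 = $85.77

$85.77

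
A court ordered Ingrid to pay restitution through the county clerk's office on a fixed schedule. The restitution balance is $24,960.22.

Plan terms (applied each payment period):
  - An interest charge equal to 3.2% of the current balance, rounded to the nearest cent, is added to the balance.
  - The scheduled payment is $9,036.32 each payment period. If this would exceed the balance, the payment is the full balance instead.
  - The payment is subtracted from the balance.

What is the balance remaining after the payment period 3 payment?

Payment period 1: opening $24,960.22; interest $798.73 → $25,758.95; payment $9,036.32; balance $16,722.63
Payment period 2: opening $16,722.63; interest $535.12 → $17,257.75; payment $9,036.32; balance $8,221.43
Payment period 3: opening $8,221.43; interest $263.09 → $8,484.52; payment $8,484.52; balance $0.00

$0.00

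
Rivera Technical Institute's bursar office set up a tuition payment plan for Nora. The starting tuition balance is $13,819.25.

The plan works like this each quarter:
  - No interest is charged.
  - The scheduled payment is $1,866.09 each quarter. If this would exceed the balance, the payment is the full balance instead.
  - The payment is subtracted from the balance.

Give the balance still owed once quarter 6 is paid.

Quarter 1: opening $13,819.25; payment $1,866.09; balance $11,953.16
Quarter 2: opening $11,953.16; payment $1,866.09; balance $10,087.07
Quarter 3: opening $10,087.07; payment $1,866.09; balance $8,220.98
Quarter 4: opening $8,220.98; payment $1,866.09; balance $6,354.89
Quarter 5: opening $6,354.89; payment $1,866.09; balance $4,488.80
Quarter 6: opening $4,488.80; payment $1,866.09; balance $2,622.71

$2,622.71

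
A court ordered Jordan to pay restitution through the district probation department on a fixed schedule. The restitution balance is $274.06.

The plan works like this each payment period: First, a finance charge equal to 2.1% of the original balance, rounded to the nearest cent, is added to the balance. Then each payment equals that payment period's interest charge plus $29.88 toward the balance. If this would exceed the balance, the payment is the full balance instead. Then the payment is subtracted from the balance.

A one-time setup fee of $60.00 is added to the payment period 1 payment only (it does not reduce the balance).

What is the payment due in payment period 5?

Payment period 1: $274.06 +$5.76 interest = $279.82; pay $35.64 (+ $60.00 fee) → $244.18
Payment period 2: $244.18 +$5.76 interest = $249.94; pay $35.64 → $214.30
Payment period 3: $214.30 +$5.76 interest = $220.06; pay $35.64 → $184.42
Payment period 4: $184.42 +$5.76 interest = $190.18; pay $35.64 → $154.54
Payment period 5: $154.54 +$5.76 interest = $160.30; pay $35.64 → $124.66

$35.64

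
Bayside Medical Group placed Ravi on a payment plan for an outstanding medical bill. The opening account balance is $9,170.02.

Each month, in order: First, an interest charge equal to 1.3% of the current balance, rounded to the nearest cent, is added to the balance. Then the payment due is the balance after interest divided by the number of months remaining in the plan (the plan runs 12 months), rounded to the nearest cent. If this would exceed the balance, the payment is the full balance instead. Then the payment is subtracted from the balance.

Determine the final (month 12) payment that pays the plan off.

$892.28

Month 1: opening $9,170.02; interest $119.21 → $9,289.23; payment $774.10; balance $8,515.13
Month 2: opening $8,515.13; interest $110.70 → $8,625.83; payment $784.17; balance $7,841.66
Month 3: opening $7,841.66; interest $101.94 → $7,943.60; payment $794.36; balance $7,149.24
Month 4: opening $7,149.24; interest $92.94 → $7,242.18; payment $804.69; balance $6,437.49
Month 5: opening $6,437.49; interest $83.69 → $6,521.18; payment $815.15; balance $5,706.03
Month 6: opening $5,706.03; interest $74.18 → $5,780.21; payment $825.74; balance $4,954.47
Month 7: opening $4,954.47; interest $64.41 → $5,018.88; payment $836.48; balance $4,182.40
Month 8: opening $4,182.40; interest $54.37 → $4,236.77; payment $847.35; balance $3,389.42
Month 9: opening $3,389.42; interest $44.06 → $3,433.48; payment $858.37; balance $2,575.11
Month 10: opening $2,575.11; interest $33.48 → $2,608.59; payment $869.53; balance $1,739.06
Month 11: opening $1,739.06; interest $22.61 → $1,761.67; payment $880.84; balance $880.83
Month 12: opening $880.83; interest $11.45 → $892.28; payment $892.28; balance $0.00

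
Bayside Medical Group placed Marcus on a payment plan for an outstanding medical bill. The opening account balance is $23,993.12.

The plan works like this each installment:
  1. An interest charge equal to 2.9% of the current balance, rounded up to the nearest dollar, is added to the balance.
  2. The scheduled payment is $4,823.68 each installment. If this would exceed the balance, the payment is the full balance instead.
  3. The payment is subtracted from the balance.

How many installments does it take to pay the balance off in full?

# | Opening | Interest | Payment | End bal
1 | $23,993.12 | $696.00 | $4,823.68 | $19,865.44
2 | $19,865.44 | $577.00 | $4,823.68 | $15,618.76
3 | $15,618.76 | $453.00 | $4,823.68 | $11,248.08
4 | $11,248.08 | $327.00 | $4,823.68 | $6,751.40
5 | $6,751.40 | $196.00 | $4,823.68 | $2,123.72
6 | $2,123.72 | $62.00 | $2,185.72 | $0.00
Balance reaches $0.00 in installment 6.

6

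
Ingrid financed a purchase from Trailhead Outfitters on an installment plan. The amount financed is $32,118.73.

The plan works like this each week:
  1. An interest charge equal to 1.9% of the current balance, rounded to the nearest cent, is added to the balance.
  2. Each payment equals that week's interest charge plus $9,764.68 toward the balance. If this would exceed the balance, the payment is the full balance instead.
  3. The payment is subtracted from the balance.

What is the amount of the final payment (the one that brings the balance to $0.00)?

$2,878.36

Week 1: opening $32,118.73; interest $610.26 → $32,728.99; payment $10,374.94; balance $22,354.05
Week 2: opening $22,354.05; interest $424.73 → $22,778.78; payment $10,189.41; balance $12,589.37
Week 3: opening $12,589.37; interest $239.20 → $12,828.57; payment $10,003.88; balance $2,824.69
Week 4: opening $2,824.69; interest $53.67 → $2,878.36; payment $2,878.36; balance $0.00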